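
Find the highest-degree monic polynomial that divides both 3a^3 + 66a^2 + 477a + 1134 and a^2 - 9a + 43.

By polynomial division,
  3a^3 + 66a^2 + 477a + 1134 = (3a + 93)(a^2 - 9a + 43) + (1185a - 2865)
  a^2 - 9a + 43 = ((1/1185)a - 104/18723)(1185a - 2865) + (169043/6241)
  1185a - 2865 = ((7395585/169043)a - 17880465/169043)(169043/6241) + (0)
The last nonzero remainder is the constant 169043/6241, so the polynomials are coprime and gcd = 1.

1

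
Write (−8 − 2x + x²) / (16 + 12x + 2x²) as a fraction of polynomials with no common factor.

By polynomial division,
  x² − 2x − 8 = (1/2)(2x² + 12x + 16) + (−8x − 16)
  2x² + 12x + 16 = (−(1/4)x − 1)(−8x − 16) + (0)
Last nonzero remainder: −8x − 16. Dividing through by −8 gives the monic gcd x + 2.
Cancel x + 2 from numerator and denominator to get the reduced form.

(−4 + x)/(8 + 2x)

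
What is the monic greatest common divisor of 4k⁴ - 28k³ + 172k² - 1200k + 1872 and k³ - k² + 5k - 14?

k - 2

By polynomial division,
  4k⁴ - 28k³ + 172k² - 1200k + 1872 = (4k - 24)(k³ - k² + 5k - 14) + (128k² - 1024k + 1536)
  k³ - k² + 5k - 14 = ((1/128)k + 7/128)(128k² - 1024k + 1536) + (49k - 98)
  128k² - 1024k + 1536 = ((128/49)k - 768/49)(49k - 98) + (0)
Last nonzero remainder: 49k - 98. Dividing through by 49 gives the monic gcd k - 2.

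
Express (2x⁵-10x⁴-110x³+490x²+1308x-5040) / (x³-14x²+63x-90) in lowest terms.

Euclidean algorithm in ℚ[x]:
  2x⁵-10x⁴-110x³+490x²+1308x-5040 = (2x²+18x+16)(x³-14x²+63x-90) + (-240x²+1920x-3600)
  x³-14x²+63x-90 = (-(1/240)x+1/40)(-240x²+1920x-3600) + (0)
Last nonzero remainder: -240x²+1920x-3600. Dividing through by -240 gives the monic gcd x²-8x+15.
Cancel x²-8x+15 from numerator and denominator to get the reduced form.

(2x³+6x²-92x-336)/(x-6)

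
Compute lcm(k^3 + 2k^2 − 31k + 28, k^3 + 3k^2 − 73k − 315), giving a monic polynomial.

k^5 − 2k^4 − 84k^3 + 62k^2 + 1283k − 1260

By polynomial division,
  k^3 + 2k^2 − 31k + 28 = (k^3 + 3k^2 − 73k − 315) + (−k^2 + 42k + 343)
  k^3 + 3k^2 − 73k − 315 = (−k − 45)(−k^2 + 42k + 343) + (2160k + 15120)
  −k^2 + 42k + 343 = (−(1/2160)k + 49/2160)(2160k + 15120) + (0)
Last nonzero remainder: 2160k + 15120. Dividing through by 2160 gives the monic gcd k + 7.
Then lcm(f, g) = f·g / gcd(f, g); expanding and making the result monic gives the answer.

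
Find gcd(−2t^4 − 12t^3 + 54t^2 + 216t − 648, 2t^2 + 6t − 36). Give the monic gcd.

t^2 + 3t − 18

Euclidean algorithm in ℚ[t]:
  −2t^4 − 12t^3 + 54t^2 + 216t − 648 = (−t^2 − 3t + 18)(2t^2 + 6t − 36) + (0)
Last nonzero remainder: 2t^2 + 6t − 36. Dividing through by 2 gives the monic gcd t^2 + 3t − 18.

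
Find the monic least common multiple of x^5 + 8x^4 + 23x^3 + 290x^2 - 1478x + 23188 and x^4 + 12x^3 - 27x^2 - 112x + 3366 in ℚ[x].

By polynomial division,
  x^5 + 8x^4 + 23x^3 + 290x^2 - 1478x + 23188 = (x - 4)(x^4 + 12x^3 - 27x^2 - 112x + 3366) + (98x^3 + 294x^2 - 5292x + 36652)
  x^4 + 12x^3 - 27x^2 - 112x + 3366 = ((1/98)x + 9/98)(98x^3 + 294x^2 - 5292x + 36652) + (0)
Last nonzero remainder: 98x^3 + 294x^2 - 5292x + 36652. Dividing through by 98 gives the monic gcd x^3 + 3x^2 - 54x + 374.
Then lcm(f, g) = f·g / gcd(f, g); expanding and making the result monic gives the answer.

x^6 + 17x^5 + 95x^4 + 497x^3 + 1132x^2 + 9886x + 208692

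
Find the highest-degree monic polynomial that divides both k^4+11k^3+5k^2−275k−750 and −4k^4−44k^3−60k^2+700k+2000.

Repeated division with remainder:
  k^4+11k^3+5k^2−275k−750 = (−1/4)(−4k^4−44k^3−60k^2+700k+2000) + (−10k^2−100k−250)
  −4k^4−44k^3−60k^2+700k+2000 = ((2/5)k^2+(2/5)k−8)(−10k^2−100k−250) + (0)
Last nonzero remainder: −10k^2−100k−250. Dividing through by −10 gives the monic gcd k^2+10k+25.

k^2+10k+25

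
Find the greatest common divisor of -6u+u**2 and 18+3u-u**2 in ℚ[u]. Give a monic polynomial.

-6+u

By polynomial division,
  u**2-6u = (-1)(-u**2+3u+18) + (-3u+18)
  -u**2+3u+18 = ((1/3)u+1)(-3u+18) + (0)
Last nonzero remainder: -3u+18. Dividing through by -3 gives the monic gcd u-6.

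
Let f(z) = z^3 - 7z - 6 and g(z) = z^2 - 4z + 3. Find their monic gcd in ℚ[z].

By polynomial division,
  z^3 - 7z - 6 = (z + 4)(z^2 - 4z + 3) + (6z - 18)
  z^2 - 4z + 3 = ((1/6)z - 1/6)(6z - 18) + (0)
Last nonzero remainder: 6z - 18. Dividing through by 6 gives the monic gcd z - 3.

z - 3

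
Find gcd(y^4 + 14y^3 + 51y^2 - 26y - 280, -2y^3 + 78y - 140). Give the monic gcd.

Repeated division with remainder:
  y^4 + 14y^3 + 51y^2 - 26y - 280 = (-(1/2)y - 7)(-2y^3 + 78y - 140) + (90y^2 + 450y - 1260)
  -2y^3 + 78y - 140 = (-(1/45)y + 1/9)(90y^2 + 450y - 1260) + (0)
Last nonzero remainder: 90y^2 + 450y - 1260. Dividing through by 90 gives the monic gcd y^2 + 5y - 14.

y^2 + 5y - 14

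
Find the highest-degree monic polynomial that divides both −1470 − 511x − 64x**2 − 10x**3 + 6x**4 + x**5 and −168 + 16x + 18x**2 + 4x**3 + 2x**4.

Apply the Euclidean algorithm:
  x**5 + 6x**4 − 10x**3 − 64x**2 − 511x − 1470 = ((1/2)x + 2)(2x**4 + 4x**3 + 18x**2 + 16x − 168) + (−27x**3 − 108x**2 − 459x − 1134)
  2x**4 + 4x**3 + 18x**2 + 16x − 168 = (−(2/27)x + 4/27)(−27x**3 − 108x**2 − 459x − 1134) + (0)
Last nonzero remainder: −27x**3 − 108x**2 − 459x − 1134. Dividing through by −27 gives the monic gcd x**3 + 4x**2 + 17x + 42.

42 + 17x + 4x**2 + x**3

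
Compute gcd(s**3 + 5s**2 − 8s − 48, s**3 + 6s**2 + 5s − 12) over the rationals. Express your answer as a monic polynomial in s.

Euclidean algorithm in ℚ[s]:
  s**3 + 5s**2 − 8s − 48 = (s**3 + 6s**2 + 5s − 12) + (−s**2 − 13s − 36)
  s**3 + 6s**2 + 5s − 12 = (−s + 7)(−s**2 − 13s − 36) + (60s + 240)
  −s**2 − 13s − 36 = (−(1/60)s − 3/20)(60s + 240) + (0)
Last nonzero remainder: 60s + 240. Dividing through by 60 gives the monic gcd s + 4.

s + 4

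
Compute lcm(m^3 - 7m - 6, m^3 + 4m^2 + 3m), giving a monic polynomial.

m^5 + 3m^4 - 7m^3 - 27m^2 - 18m

Euclidean algorithm in ℚ[m]:
  m^3 - 7m - 6 = (m^3 + 4m^2 + 3m) + (-4m^2 - 10m - 6)
  m^3 + 4m^2 + 3m = (-(1/4)m - 3/8)(-4m^2 - 10m - 6) + (-(9/4)m - 9/4)
  -4m^2 - 10m - 6 = ((16/9)m + 8/3)(-(9/4)m - 9/4) + (0)
Last nonzero remainder: -(9/4)m - 9/4. Dividing through by -9/4 gives the monic gcd m + 1.
Then lcm(f, g) = f·g / gcd(f, g); expanding and making the result monic gives the answer.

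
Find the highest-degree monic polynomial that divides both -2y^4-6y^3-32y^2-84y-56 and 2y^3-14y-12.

y^2+3y+2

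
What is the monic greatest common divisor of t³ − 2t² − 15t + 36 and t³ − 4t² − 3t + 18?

Apply the Euclidean algorithm:
  t³ − 2t² − 15t + 36 = (t³ − 4t² − 3t + 18) + (2t² − 12t + 18)
  t³ − 4t² − 3t + 18 = ((1/2)t + 1)(2t² − 12t + 18) + (0)
Last nonzero remainder: 2t² − 12t + 18. Dividing through by 2 gives the monic gcd t² − 6t + 9.

t² − 6t + 9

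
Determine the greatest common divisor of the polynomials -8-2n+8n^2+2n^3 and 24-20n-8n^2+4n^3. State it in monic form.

-1+n

Apply the Euclidean algorithm:
  2n^3+8n^2-2n-8 = (1/2)(4n^3-8n^2-20n+24) + (12n^2+8n-20)
  4n^3-8n^2-20n+24 = ((1/3)n-8/9)(12n^2+8n-20) + (-(56/9)n+56/9)
  12n^2+8n-20 = (-(27/14)n-45/14)(-(56/9)n+56/9) + (0)
Last nonzero remainder: -(56/9)n+56/9. Dividing through by -56/9 gives the monic gcd n-1.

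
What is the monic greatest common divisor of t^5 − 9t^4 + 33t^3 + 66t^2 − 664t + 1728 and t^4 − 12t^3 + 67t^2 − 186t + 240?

t^2 − 6t + 16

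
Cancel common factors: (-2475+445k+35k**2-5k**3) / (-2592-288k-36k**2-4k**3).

Apply the Euclidean algorithm:
  -5k**3+35k**2+445k-2475 = (5/4)(-4k**3-36k**2-288k-2592) + (80k**2+805k+765)
  -4k**3-36k**2-288k-2592 = (-(1/20)k+17/320)(80k**2+805k+765) + (-(18721/64)k-168489/64)
  80k**2+805k+765 = (-(5120/18721)k-5440/18721)(-(18721/64)k-168489/64) + (0)
Last nonzero remainder: -(18721/64)k-168489/64. Dividing through by -18721/64 gives the monic gcd k+9.
Cancel k+9 from numerator and denominator to get the reduced form.

(275-80k+5k**2)/(288+4k**2)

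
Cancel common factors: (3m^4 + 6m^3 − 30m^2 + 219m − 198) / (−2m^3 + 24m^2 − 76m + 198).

(−3m^2 − 15m + 18)/(2m − 18)

By polynomial division,
  3m^4 + 6m^3 − 30m^2 + 219m − 198 = (−(3/2)m − 21)(−2m^3 + 24m^2 − 76m + 198) + (360m^2 − 1080m + 3960)
  −2m^3 + 24m^2 − 76m + 198 = (−(1/180)m + 1/20)(360m^2 − 1080m + 3960) + (0)
Last nonzero remainder: 360m^2 − 1080m + 3960. Dividing through by 360 gives the monic gcd m^2 − 3m + 11.
Cancel m^2 − 3m + 11 from numerator and denominator to get the reduced form.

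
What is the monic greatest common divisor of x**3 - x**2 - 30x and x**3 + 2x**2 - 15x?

x**2 + 5x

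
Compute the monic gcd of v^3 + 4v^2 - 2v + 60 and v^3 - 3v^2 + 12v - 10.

Repeated division with remainder:
  v^3 + 4v^2 - 2v + 60 = (v^3 - 3v^2 + 12v - 10) + (7v^2 - 14v + 70)
  v^3 - 3v^2 + 12v - 10 = ((1/7)v - 1/7)(7v^2 - 14v + 70) + (0)
Last nonzero remainder: 7v^2 - 14v + 70. Dividing through by 7 gives the monic gcd v^2 - 2v + 10.

v^2 - 2v + 10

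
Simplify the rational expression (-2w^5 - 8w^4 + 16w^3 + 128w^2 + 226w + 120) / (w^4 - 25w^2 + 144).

Apply the Euclidean algorithm:
  -2w^5 - 8w^4 + 16w^3 + 128w^2 + 226w + 120 = (-2w - 8)(w^4 - 25w^2 + 144) + (-34w^3 - 72w^2 + 514w + 1272)
  w^4 - 25w^2 + 144 = (-(1/34)w + 18/289)(-34w^3 - 72w^2 + 514w + 1272) + (-(1560/289)w^2 + (1560/289)w + 18720/289)
  -34w^3 - 72w^2 + 514w + 1272 = ((4913/780)w + 15317/780)(-(1560/289)w^2 + (1560/289)w + 18720/289) + (0)
Last nonzero remainder: -(1560/289)w^2 + (1560/289)w + 18720/289. Dividing through by -1560/289 gives the monic gcd w^2 - w - 12.
Cancel w^2 - w - 12 from numerator and denominator to get the reduced form.

(-2w^3 - 10w^2 - 18w - 10)/(w^2 + w - 12)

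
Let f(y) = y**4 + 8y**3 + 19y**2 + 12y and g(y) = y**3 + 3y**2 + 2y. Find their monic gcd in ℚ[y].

Repeated division with remainder:
  y**4 + 8y**3 + 19y**2 + 12y = (y + 5)(y**3 + 3y**2 + 2y) + (2y**2 + 2y)
  y**3 + 3y**2 + 2y = ((1/2)y + 1)(2y**2 + 2y) + (0)
Last nonzero remainder: 2y**2 + 2y. Dividing through by 2 gives the monic gcd y**2 + y.

y**2 + y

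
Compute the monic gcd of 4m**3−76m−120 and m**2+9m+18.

Apply the Euclidean algorithm:
  4m**3−76m−120 = (4m−36)(m**2+9m+18) + (176m+528)
  m**2+9m+18 = ((1/176)m+3/88)(176m+528) + (0)
Last nonzero remainder: 176m+528. Dividing through by 176 gives the monic gcd m+3.

m+3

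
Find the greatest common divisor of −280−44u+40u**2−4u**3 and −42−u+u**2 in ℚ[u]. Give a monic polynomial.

−7+u

By polynomial division,
  −4u**3+40u**2−44u−280 = (−4u+36)(u**2−u−42) + (−176u+1232)
  u**2−u−42 = (−(1/176)u−3/88)(−176u+1232) + (0)
Last nonzero remainder: −176u+1232. Dividing through by −176 gives the monic gcd u−7.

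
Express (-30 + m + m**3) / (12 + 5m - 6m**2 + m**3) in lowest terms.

Euclidean algorithm in ℚ[m]:
  m**3 + m - 30 = (m**3 - 6m**2 + 5m + 12) + (6m**2 - 4m - 42)
  m**3 - 6m**2 + 5m + 12 = ((1/6)m - 8/9)(6m**2 - 4m - 42) + ((76/9)m - 76/3)
  6m**2 - 4m - 42 = ((27/38)m + 63/38)((76/9)m - 76/3) + (0)
Last nonzero remainder: (76/9)m - 76/3. Dividing through by 76/9 gives the monic gcd m - 3.
Cancel m - 3 from numerator and denominator to get the reduced form.

(10 + 3m + m**2)/(-4 - 3m + m**2)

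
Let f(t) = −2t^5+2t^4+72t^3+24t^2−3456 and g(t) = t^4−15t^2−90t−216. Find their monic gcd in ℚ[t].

t^3−3t^2−6t−72

Apply the Euclidean algorithm:
  −2t^5+2t^4+72t^3+24t^2−3456 = (−2t+2)(t^4−15t^2−90t−216) + (42t^3−126t^2−252t−3024)
  t^4−15t^2−90t−216 = ((1/42)t+1/14)(42t^3−126t^2−252t−3024) + (0)
Last nonzero remainder: 42t^3−126t^2−252t−3024. Dividing through by 42 gives the monic gcd t^3−3t^2−6t−72.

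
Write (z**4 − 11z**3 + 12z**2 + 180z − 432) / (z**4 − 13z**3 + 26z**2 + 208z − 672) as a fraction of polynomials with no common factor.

(z**2 − 9z + 18)/(z**2 − 11z + 28)

By polynomial division,
  z**4 − 11z**3 + 12z**2 + 180z − 432 = (z**4 − 13z**3 + 26z**2 + 208z − 672) + (2z**3 − 14z**2 − 28z + 240)
  z**4 − 13z**3 + 26z**2 + 208z − 672 = ((1/2)z − 3)(2z**3 − 14z**2 − 28z + 240) + (−2z**2 + 4z + 48)
  2z**3 − 14z**2 − 28z + 240 = (−z + 5)(−2z**2 + 4z + 48) + (0)
Last nonzero remainder: −2z**2 + 4z + 48. Dividing through by −2 gives the monic gcd z**2 − 2z − 24.
Cancel z**2 − 2z − 24 from numerator and denominator to get the reduced form.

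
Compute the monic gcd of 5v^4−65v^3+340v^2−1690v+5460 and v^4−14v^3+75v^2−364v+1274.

v^3−7v^2+26v−182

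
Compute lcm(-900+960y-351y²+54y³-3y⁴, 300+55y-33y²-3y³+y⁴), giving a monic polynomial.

3600-1740y-536y²+283y³+3y⁴-11y⁵+y⁶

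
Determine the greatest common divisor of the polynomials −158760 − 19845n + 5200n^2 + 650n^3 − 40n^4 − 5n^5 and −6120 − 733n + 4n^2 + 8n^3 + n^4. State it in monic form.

−72 − n + n^2

Repeated division with remainder:
  −5n^5 − 40n^4 + 650n^3 + 5200n^2 − 19845n − 158760 = (−5n)(n^4 + 8n^3 + 4n^2 − 733n − 6120) + (670n^3 + 1535n^2 − 50445n − 158760)
  n^4 + 8n^3 + 4n^2 − 733n − 6120 = ((1/670)n + 153/17956)(670n^3 + 1535n^2 − 50445n − 158760) + ((1188895/17956)n^2 − (1188895/17956)n − 21400110/4489)
  670n^3 + 1535n^2 − 50445n − 158760 = ((2406104/237779)n + 7918596/237779)((1188895/17956)n^2 − (1188895/17956)n − 21400110/4489) + (0)
Last nonzero remainder: (1188895/17956)n^2 − (1188895/17956)n − 21400110/4489. Dividing through by 1188895/17956 gives the monic gcd n^2 − n − 72.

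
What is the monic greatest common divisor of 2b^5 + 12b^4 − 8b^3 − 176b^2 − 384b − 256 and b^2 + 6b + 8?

Repeated division with remainder:
  2b^5 + 12b^4 − 8b^3 − 176b^2 − 384b − 256 = (2b^3 − 24b − 32)(b^2 + 6b + 8) + (0)
The last nonzero remainder b^2 + 6b + 8 is already monic.

b^2 + 6b + 8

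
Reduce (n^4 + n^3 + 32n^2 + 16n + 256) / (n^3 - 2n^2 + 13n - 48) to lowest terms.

(n^2 + 16)/(n - 3)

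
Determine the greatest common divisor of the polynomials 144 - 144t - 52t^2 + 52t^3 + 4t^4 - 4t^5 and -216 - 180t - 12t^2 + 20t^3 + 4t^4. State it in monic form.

Repeated division with remainder:
  -4t^5 + 4t^4 + 52t^3 - 52t^2 - 144t + 144 = (-t + 6)(4t^4 + 20t^3 - 12t^2 - 180t - 216) + (-80t^3 - 160t^2 + 720t + 1440)
  4t^4 + 20t^3 - 12t^2 - 180t - 216 = (-(1/20)t - 3/20)(-80t^3 - 160t^2 + 720t + 1440) + (0)
Last nonzero remainder: -80t^3 - 160t^2 + 720t + 1440. Dividing through by -80 gives the monic gcd t^3 + 2t^2 - 9t - 18.

-18 - 9t + 2t^2 + t^3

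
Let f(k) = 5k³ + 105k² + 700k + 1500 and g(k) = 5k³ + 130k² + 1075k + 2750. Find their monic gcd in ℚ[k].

k² + 15k + 50

Apply the Euclidean algorithm:
  5k³ + 105k² + 700k + 1500 = (5k³ + 130k² + 1075k + 2750) + (−25k² − 375k − 1250)
  5k³ + 130k² + 1075k + 2750 = (−(1/5)k − 11/5)(−25k² − 375k − 1250) + (0)
Last nonzero remainder: −25k² − 375k − 1250. Dividing through by −25 gives the monic gcd k² + 15k + 50.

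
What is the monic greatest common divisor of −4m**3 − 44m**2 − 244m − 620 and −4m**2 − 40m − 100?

m + 5

Apply the Euclidean algorithm:
  −4m**3 − 44m**2 − 244m − 620 = (m + 1)(−4m**2 − 40m − 100) + (−104m − 520)
  −4m**2 − 40m − 100 = ((1/26)m + 5/26)(−104m − 520) + (0)
Last nonzero remainder: −104m − 520. Dividing through by −104 gives the monic gcd m + 5.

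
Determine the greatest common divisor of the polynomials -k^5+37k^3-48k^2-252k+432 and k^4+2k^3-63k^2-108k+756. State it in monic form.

Repeated division with remainder:
  -k^5+37k^3-48k^2-252k+432 = (-k+2)(k^4+2k^3-63k^2-108k+756) + (-30k^3-30k^2+720k-1080)
  k^4+2k^3-63k^2-108k+756 = (-(1/30)k-1/30)(-30k^3-30k^2+720k-1080) + (-40k^2-120k+720)
  -30k^3-30k^2+720k-1080 = ((3/4)k-3/2)(-40k^2-120k+720) + (0)
Last nonzero remainder: -40k^2-120k+720. Dividing through by -40 gives the monic gcd k^2+3k-18.

k^2+3k-18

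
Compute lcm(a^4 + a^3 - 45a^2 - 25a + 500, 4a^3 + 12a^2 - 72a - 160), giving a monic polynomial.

a^5 + 3a^4 - 43a^3 - 115a^2 + 450a + 1000

Apply the Euclidean algorithm:
  a^4 + a^3 - 45a^2 - 25a + 500 = ((1/4)a - 1/2)(4a^3 + 12a^2 - 72a - 160) + (-21a^2 - 21a + 420)
  4a^3 + 12a^2 - 72a - 160 = (-(4/21)a - 8/21)(-21a^2 - 21a + 420) + (0)
Last nonzero remainder: -21a^2 - 21a + 420. Dividing through by -21 gives the monic gcd a^2 + a - 20.
Then lcm(f, g) = f·g / gcd(f, g); expanding and making the result monic gives the answer.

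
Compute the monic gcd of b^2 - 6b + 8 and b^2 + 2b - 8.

b - 2

Euclidean algorithm in ℚ[b]:
  b^2 - 6b + 8 = (b^2 + 2b - 8) + (-8b + 16)
  b^2 + 2b - 8 = (-(1/8)b - 1/2)(-8b + 16) + (0)
Last nonzero remainder: -8b + 16. Dividing through by -8 gives the monic gcd b - 2.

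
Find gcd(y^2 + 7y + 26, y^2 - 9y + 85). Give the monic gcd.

Repeated division with remainder:
  y^2 + 7y + 26 = (y^2 - 9y + 85) + (16y - 59)
  y^2 - 9y + 85 = ((1/16)y - 85/256)(16y - 59) + (16745/256)
  16y - 59 = ((4096/16745)y - 15104/16745)(16745/256) + (0)
The last nonzero remainder is the constant 16745/256, so the polynomials are coprime and gcd = 1.

1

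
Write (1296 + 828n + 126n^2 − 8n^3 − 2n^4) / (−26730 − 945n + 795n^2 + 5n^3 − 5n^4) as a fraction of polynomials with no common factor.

(24 + 14n + 2n^2)/(−495 + 10n + 5n^2)

Euclidean algorithm in ℚ[n]:
  −2n^4 − 8n^3 + 126n^2 + 828n + 1296 = (2/5)(−5n^4 + 5n^3 + 795n^2 − 945n − 26730) + (−10n^3 − 192n^2 + 1206n + 11988)
  −5n^4 + 5n^3 + 795n^2 − 945n − 26730 = ((1/2)n − 101/10)(−10n^3 − 192n^2 + 1206n + 11988) + (−(8736/5)n^2 + (26208/5)n + 471744/5)
  −10n^3 − 192n^2 + 1206n + 11988 = ((25/4368)n + 185/1456)(−(8736/5)n^2 + (26208/5)n + 471744/5) + (0)
Last nonzero remainder: −(8736/5)n^2 + (26208/5)n + 471744/5. Dividing through by −8736/5 gives the monic gcd n^2 − 3n − 54.
Cancel n^2 − 3n − 54 from numerator and denominator to get the reduced form.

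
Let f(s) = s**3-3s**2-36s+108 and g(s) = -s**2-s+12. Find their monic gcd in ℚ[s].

Apply the Euclidean algorithm:
  s**3-3s**2-36s+108 = (-s+4)(-s**2-s+12) + (-20s+60)
  -s**2-s+12 = ((1/20)s+1/5)(-20s+60) + (0)
Last nonzero remainder: -20s+60. Dividing through by -20 gives the monic gcd s-3.

s-3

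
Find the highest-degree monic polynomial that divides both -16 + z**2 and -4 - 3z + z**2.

By polynomial division,
  z**2 - 16 = (z**2 - 3z - 4) + (3z - 12)
  z**2 - 3z - 4 = ((1/3)z + 1/3)(3z - 12) + (0)
Last nonzero remainder: 3z - 12. Dividing through by 3 gives the monic gcd z - 4.

-4 + z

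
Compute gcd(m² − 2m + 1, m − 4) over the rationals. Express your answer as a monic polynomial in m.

1

Euclidean algorithm in ℚ[m]:
  m² − 2m + 1 = (m + 2)(m − 4) + (9)
  m − 4 = ((1/9)m − 4/9)(9) + (0)
The last nonzero remainder is the constant 9, so the polynomials are coprime and gcd = 1.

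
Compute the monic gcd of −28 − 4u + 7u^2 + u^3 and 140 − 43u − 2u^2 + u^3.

Euclidean algorithm in ℚ[u]:
  u^3 + 7u^2 − 4u − 28 = (u^3 − 2u^2 − 43u + 140) + (9u^2 + 39u − 168)
  u^3 − 2u^2 − 43u + 140 = ((1/9)u − 19/27)(9u^2 + 39u − 168) + ((28/9)u + 196/9)
  9u^2 + 39u − 168 = ((81/28)u − 54/7)((28/9)u + 196/9) + (0)
Last nonzero remainder: (28/9)u + 196/9. Dividing through by 28/9 gives the monic gcd u + 7.

7 + u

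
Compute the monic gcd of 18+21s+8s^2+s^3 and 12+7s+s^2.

3+s

Euclidean algorithm in ℚ[s]:
  s^3+8s^2+21s+18 = (s+1)(s^2+7s+12) + (2s+6)
  s^2+7s+12 = ((1/2)s+2)(2s+6) + (0)
Last nonzero remainder: 2s+6. Dividing through by 2 gives the monic gcd s+3.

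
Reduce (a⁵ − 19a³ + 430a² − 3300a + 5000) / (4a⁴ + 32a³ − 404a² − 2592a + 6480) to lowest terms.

(a³ − 8a² + 65a − 250)/(4a² − 324)

Euclidean algorithm in ℚ[a]:
  a⁵ − 19a³ + 430a² − 3300a + 5000 = ((1/4)a − 2)(4a⁴ + 32a³ − 404a² − 2592a + 6480) + (146a³ + 270a² − 10104a + 17960)
  4a⁴ + 32a³ − 404a² − 2592a + 6480 = ((2/73)a + 898/5329)(146a³ + 270a² − 10104a + 17960) + (−(920192/5329)a² − (7361536/5329)a + 18403840/5329)
  146a³ + 270a² − 10104a + 17960 = (−(389017/460096)a + 2392721/460096)(−(920192/5329)a² − (7361536/5329)a + 18403840/5329) + (0)
Last nonzero remainder: −(920192/5329)a² − (7361536/5329)a + 18403840/5329. Dividing through by −920192/5329 gives the monic gcd a² + 8a − 20.
Cancel a² + 8a − 20 from numerator and denominator to get the reduced form.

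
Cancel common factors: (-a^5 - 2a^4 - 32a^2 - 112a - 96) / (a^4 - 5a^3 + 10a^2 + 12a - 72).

(-a^2 - 4a - 4)/(a - 3)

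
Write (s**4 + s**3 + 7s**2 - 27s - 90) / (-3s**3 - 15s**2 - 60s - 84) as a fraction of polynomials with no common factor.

(-s**3 + s**2 - 9s + 45)/(3s**2 + 9s + 42)

Repeated division with remainder:
  s**4 + s**3 + 7s**2 - 27s - 90 = (-(1/3)s + 4/3)(-3s**3 - 15s**2 - 60s - 84) + (7s**2 + 25s + 22)
  -3s**3 - 15s**2 - 60s - 84 = (-(3/7)s - 30/49)(7s**2 + 25s + 22) + (-(1728/49)s - 3456/49)
  7s**2 + 25s + 22 = (-(343/1728)s - 539/1728)(-(1728/49)s - 3456/49) + (0)
Last nonzero remainder: -(1728/49)s - 3456/49. Dividing through by -1728/49 gives the monic gcd s + 2.
Cancel s + 2 from numerator and denominator to get the reduced form.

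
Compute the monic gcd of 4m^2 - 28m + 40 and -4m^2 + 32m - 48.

m - 2

Euclidean algorithm in ℚ[m]:
  4m^2 - 28m + 40 = (-1)(-4m^2 + 32m - 48) + (4m - 8)
  -4m^2 + 32m - 48 = (-m + 6)(4m - 8) + (0)
Last nonzero remainder: 4m - 8. Dividing through by 4 gives the monic gcd m - 2.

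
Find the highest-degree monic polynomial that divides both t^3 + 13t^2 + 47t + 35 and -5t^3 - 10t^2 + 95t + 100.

t^2 + 6t + 5

Apply the Euclidean algorithm:
  t^3 + 13t^2 + 47t + 35 = (-1/5)(-5t^3 - 10t^2 + 95t + 100) + (11t^2 + 66t + 55)
  -5t^3 - 10t^2 + 95t + 100 = (-(5/11)t + 20/11)(11t^2 + 66t + 55) + (0)
Last nonzero remainder: 11t^2 + 66t + 55. Dividing through by 11 gives the monic gcd t^2 + 6t + 5.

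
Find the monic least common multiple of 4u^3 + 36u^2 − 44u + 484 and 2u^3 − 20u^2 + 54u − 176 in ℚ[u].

By polynomial division,
  4u^3 + 36u^2 − 44u + 484 = (2)(2u^3 − 20u^2 + 54u − 176) + (76u^2 − 152u + 836)
  2u^3 − 20u^2 + 54u − 176 = ((1/38)u − 4/19)(76u^2 − 152u + 836) + (0)
Last nonzero remainder: 76u^2 − 152u + 836. Dividing through by 76 gives the monic gcd u^2 − 2u + 11.
Then lcm(f, g) = f·g / gcd(f, g); expanding and making the result monic gives the answer.

u^4 + u^3 − 83u^2 + 209u − 968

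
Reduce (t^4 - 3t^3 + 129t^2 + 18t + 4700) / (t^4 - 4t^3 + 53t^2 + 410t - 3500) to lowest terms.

By polynomial division,
  t^4 - 3t^3 + 129t^2 + 18t + 4700 = (t^4 - 4t^3 + 53t^2 + 410t - 3500) + (t^3 + 76t^2 - 392t + 8200)
  t^4 - 4t^3 + 53t^2 + 410t - 3500 = (t - 80)(t^3 + 76t^2 - 392t + 8200) + (6525t^2 - 39150t + 652500)
  t^3 + 76t^2 - 392t + 8200 = ((1/6525)t + 82/6525)(6525t^2 - 39150t + 652500) + (0)
Last nonzero remainder: 6525t^2 - 39150t + 652500. Dividing through by 6525 gives the monic gcd t^2 - 6t + 100.
Cancel t^2 - 6t + 100 from numerator and denominator to get the reduced form.

(t^2 + 3t + 47)/(t^2 + 2t - 35)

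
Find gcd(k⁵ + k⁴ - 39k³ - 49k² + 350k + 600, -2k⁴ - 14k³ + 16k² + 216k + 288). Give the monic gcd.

Repeated division with remainder:
  k⁵ + k⁴ - 39k³ - 49k² + 350k + 600 = (-(1/2)k + 3)(-2k⁴ - 14k³ + 16k² + 216k + 288) + (11k³ + 11k² - 154k - 264)
  -2k⁴ - 14k³ + 16k² + 216k + 288 = (-(2/11)k - 12/11)(11k³ + 11k² - 154k - 264) + (0)
Last nonzero remainder: 11k³ + 11k² - 154k - 264. Dividing through by 11 gives the monic gcd k³ + k² - 14k - 24.

k³ + k² - 14k - 24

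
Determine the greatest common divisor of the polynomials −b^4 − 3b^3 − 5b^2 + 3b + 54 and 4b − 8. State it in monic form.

b − 2

Euclidean algorithm in ℚ[b]:
  −b^4 − 3b^3 − 5b^2 + 3b + 54 = (−(1/4)b^3 − (5/4)b^2 − (15/4)b − 27/4)(4b − 8) + (0)
Last nonzero remainder: 4b − 8. Dividing through by 4 gives the monic gcd b − 2.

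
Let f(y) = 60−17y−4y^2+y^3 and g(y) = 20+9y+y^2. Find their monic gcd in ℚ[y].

By polynomial division,
  y^3−4y^2−17y+60 = (y−13)(y^2+9y+20) + (80y+320)
  y^2+9y+20 = ((1/80)y+1/16)(80y+320) + (0)
Last nonzero remainder: 80y+320. Dividing through by 80 gives the monic gcd y+4.

4+y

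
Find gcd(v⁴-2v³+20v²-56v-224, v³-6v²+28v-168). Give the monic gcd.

Euclidean algorithm in ℚ[v]:
  v⁴-2v³+20v²-56v-224 = (v+4)(v³-6v²+28v-168) + (16v²+448)
  v³-6v²+28v-168 = ((1/16)v-3/8)(16v²+448) + (0)
Last nonzero remainder: 16v²+448. Dividing through by 16 gives the monic gcd v²+28.

v²+28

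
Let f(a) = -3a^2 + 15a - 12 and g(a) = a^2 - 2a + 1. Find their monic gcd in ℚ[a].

Apply the Euclidean algorithm:
  -3a^2 + 15a - 12 = (-3)(a^2 - 2a + 1) + (9a - 9)
  a^2 - 2a + 1 = ((1/9)a - 1/9)(9a - 9) + (0)
Last nonzero remainder: 9a - 9. Dividing through by 9 gives the monic gcd a - 1.

a - 1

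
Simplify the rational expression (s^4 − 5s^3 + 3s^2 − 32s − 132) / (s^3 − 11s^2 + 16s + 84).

By polynomial division,
  s^4 − 5s^3 + 3s^2 − 32s − 132 = (s + 6)(s^3 − 11s^2 + 16s + 84) + (53s^2 − 212s − 636)
  s^3 − 11s^2 + 16s + 84 = ((1/53)s − 7/53)(53s^2 − 212s − 636) + (0)
Last nonzero remainder: 53s^2 − 212s − 636. Dividing through by 53 gives the monic gcd s^2 − 4s − 12.
Cancel s^2 − 4s − 12 from numerator and denominator to get the reduced form.

(s^2 − s + 11)/(s − 7)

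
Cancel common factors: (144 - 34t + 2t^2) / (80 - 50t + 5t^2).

(-18 + 2t)/(-10 + 5t)

Euclidean algorithm in ℚ[t]:
  2t^2 - 34t + 144 = (2/5)(5t^2 - 50t + 80) + (-14t + 112)
  5t^2 - 50t + 80 = (-(5/14)t + 5/7)(-14t + 112) + (0)
Last nonzero remainder: -14t + 112. Dividing through by -14 gives the monic gcd t - 8.
Cancel t - 8 from numerator and denominator to get the reduced form.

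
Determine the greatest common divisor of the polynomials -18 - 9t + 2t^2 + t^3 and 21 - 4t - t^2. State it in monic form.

Apply the Euclidean algorithm:
  t^3 + 2t^2 - 9t - 18 = (-t + 2)(-t^2 - 4t + 21) + (20t - 60)
  -t^2 - 4t + 21 = (-(1/20)t - 7/20)(20t - 60) + (0)
Last nonzero remainder: 20t - 60. Dividing through by 20 gives the monic gcd t - 3.

-3 + t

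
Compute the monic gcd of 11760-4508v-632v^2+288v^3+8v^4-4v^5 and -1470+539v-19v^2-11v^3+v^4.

-49+v^2

By polynomial division,
  -4v^5+8v^4+288v^3-632v^2-4508v+11760 = (-4v-36)(v^4-11v^3-19v^2+539v-1470) + (-184v^3+840v^2+9016v-41160)
  v^4-11v^3-19v^2+539v-1470 = (-(1/184)v+37/1058)(-184v^3+840v^2+9016v-41160) + ((330/529)v^2-16170/529)
  -184v^3+840v^2+9016v-41160 = (-(48668/165)v+14812/11)((330/529)v^2-16170/529) + (0)
Last nonzero remainder: (330/529)v^2-16170/529. Dividing through by 330/529 gives the monic gcd v^2-49.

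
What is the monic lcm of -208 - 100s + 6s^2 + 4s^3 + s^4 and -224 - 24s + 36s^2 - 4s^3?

1456 + 492s - 142s^2 - 22s^3 - 3s^4 + s^5

Euclidean algorithm in ℚ[s]:
  s^4 + 4s^3 + 6s^2 - 100s - 208 = (-(1/4)s - 13/4)(-4s^3 + 36s^2 - 24s - 224) + (117s^2 - 234s - 936)
  -4s^3 + 36s^2 - 24s - 224 = (-(4/117)s + 28/117)(117s^2 - 234s - 936) + (0)
Last nonzero remainder: 117s^2 - 234s - 936. Dividing through by 117 gives the monic gcd s^2 - 2s - 8.
Then lcm(f, g) = f·g / gcd(f, g); expanding and making the result monic gives the answer.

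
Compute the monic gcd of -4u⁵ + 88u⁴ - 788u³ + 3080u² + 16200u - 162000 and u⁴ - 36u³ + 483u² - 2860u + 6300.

u² - 19u + 90

Euclidean algorithm in ℚ[u]:
  -4u⁵ + 88u⁴ - 788u³ + 3080u² + 16200u - 162000 = (-4u - 56)(u⁴ - 36u³ + 483u² - 2860u + 6300) + (-872u³ + 18688u² - 118760u + 190800)
  u⁴ - 36u³ + 483u² - 2860u + 6300 = (-(1/872)u + 397/23762)(-872u³ + 18688u² - 118760u + 190800) + ((410850/11881)u² - (7806150/11881)u + 36976500/11881)
  -872u³ + 18688u² - 118760u + 190800 = (-(5180116/205425)u + 2518772/41085)((410850/11881)u² - (7806150/11881)u + 36976500/11881) + (0)
Last nonzero remainder: (410850/11881)u² - (7806150/11881)u + 36976500/11881. Dividing through by 410850/11881 gives the monic gcd u² - 19u + 90.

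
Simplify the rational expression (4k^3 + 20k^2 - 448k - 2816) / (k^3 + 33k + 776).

(4k^2 - 12k - 352)/(k^2 - 8k + 97)

Euclidean algorithm in ℚ[k]:
  4k^3 + 20k^2 - 448k - 2816 = (4)(k^3 + 33k + 776) + (20k^2 - 580k - 5920)
  k^3 + 33k + 776 = ((1/20)k + 29/20)(20k^2 - 580k - 5920) + (1170k + 9360)
  20k^2 - 580k - 5920 = ((2/117)k - 74/117)(1170k + 9360) + (0)
Last nonzero remainder: 1170k + 9360. Dividing through by 1170 gives the monic gcd k + 8.
Cancel k + 8 from numerator and denominator to get the reduced form.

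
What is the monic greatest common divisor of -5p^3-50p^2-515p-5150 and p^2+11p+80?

Euclidean algorithm in ℚ[p]:
  -5p^3-50p^2-515p-5150 = (-5p+5)(p^2+11p+80) + (-170p-5550)
  p^2+11p+80 = (-(1/170)p+184/1445)(-170p-5550) + (227360/289)
  -170p-5550 = (-(4913/22736)p-160395/22736)(227360/289) + (0)
The last nonzero remainder is the constant 227360/289, so the polynomials are coprime and gcd = 1.

1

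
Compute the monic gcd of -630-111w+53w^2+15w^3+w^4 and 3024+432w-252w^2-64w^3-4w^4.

By polynomial division,
  w^4+15w^3+53w^2-111w-630 = (-1/4)(-4w^4-64w^3-252w^2+432w+3024) + (-w^3-10w^2-3w+126)
  -4w^4-64w^3-252w^2+432w+3024 = (4w+24)(-w^3-10w^2-3w+126) + (0)
Last nonzero remainder: -w^3-10w^2-3w+126. Dividing through by -1 gives the monic gcd w^3+10w^2+3w-126.

-126+3w+10w^2+w^3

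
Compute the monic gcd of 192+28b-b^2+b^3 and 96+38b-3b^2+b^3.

Repeated division with remainder:
  b^3-b^2+28b+192 = (b^3-3b^2+38b+96) + (2b^2-10b+96)
  b^3-3b^2+38b+96 = ((1/2)b+1)(2b^2-10b+96) + (0)
Last nonzero remainder: 2b^2-10b+96. Dividing through by 2 gives the monic gcd b^2-5b+48.

48-5b+b^2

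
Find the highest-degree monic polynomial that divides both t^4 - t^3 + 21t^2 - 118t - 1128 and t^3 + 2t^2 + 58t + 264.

Apply the Euclidean algorithm:
  t^4 - t^3 + 21t^2 - 118t - 1128 = (t - 3)(t^3 + 2t^2 + 58t + 264) + (-31t^2 - 208t - 336)
  t^3 + 2t^2 + 58t + 264 = (-(1/31)t + 146/961)(-31t^2 - 208t - 336) + ((75690/961)t + 302760/961)
  -31t^2 - 208t - 336 = (-(29791/75690)t - 13454/12615)((75690/961)t + 302760/961) + (0)
Last nonzero remainder: (75690/961)t + 302760/961. Dividing through by 75690/961 gives the monic gcd t + 4.

t + 4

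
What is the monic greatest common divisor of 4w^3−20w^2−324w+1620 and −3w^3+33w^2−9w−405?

Repeated division with remainder:
  4w^3−20w^2−324w+1620 = (−4/3)(−3w^3+33w^2−9w−405) + (24w^2−336w+1080)
  −3w^3+33w^2−9w−405 = (−(1/8)w−3/8)(24w^2−336w+1080) + (0)
Last nonzero remainder: 24w^2−336w+1080. Dividing through by 24 gives the monic gcd w^2−14w+45.

w^2−14w+45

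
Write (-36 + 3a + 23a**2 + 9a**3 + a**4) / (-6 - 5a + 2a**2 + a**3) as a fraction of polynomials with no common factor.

Repeated division with remainder:
  a**4 + 9a**3 + 23a**2 + 3a - 36 = (a + 7)(a**3 + 2a**2 - 5a - 6) + (14a**2 + 44a + 6)
  a**3 + 2a**2 - 5a - 6 = ((1/14)a - 4/49)(14a**2 + 44a + 6) + (-(90/49)a - 270/49)
  14a**2 + 44a + 6 = (-(343/45)a - 49/45)(-(90/49)a - 270/49) + (0)
Last nonzero remainder: -(90/49)a - 270/49. Dividing through by -90/49 gives the monic gcd a + 3.
Cancel a + 3 from numerator and denominator to get the reduced form.

(-12 + 5a + 6a**2 + a**3)/(-2 - a + a**2)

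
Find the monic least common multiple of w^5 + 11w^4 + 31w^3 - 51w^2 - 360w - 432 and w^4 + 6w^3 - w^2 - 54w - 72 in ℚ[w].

By polynomial division,
  w^5 + 11w^4 + 31w^3 - 51w^2 - 360w - 432 = (w + 5)(w^4 + 6w^3 - w^2 - 54w - 72) + (2w^3 + 8w^2 - 18w - 72)
  w^4 + 6w^3 - w^2 - 54w - 72 = ((1/2)w + 1)(2w^3 + 8w^2 - 18w - 72) + (0)
Last nonzero remainder: 2w^3 + 8w^2 - 18w - 72. Dividing through by 2 gives the monic gcd w^3 + 4w^2 - 9w - 36.
Then lcm(f, g) = f·g / gcd(f, g); expanding and making the result monic gives the answer.

w^6 + 13w^5 + 53w^4 + 11w^3 - 462w^2 - 1152w - 864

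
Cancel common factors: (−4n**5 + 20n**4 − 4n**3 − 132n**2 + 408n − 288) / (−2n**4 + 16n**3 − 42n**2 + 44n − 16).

(2n**3 − 6n + 36)/(n**2 − 3n + 2)

Repeated division with remainder:
  −4n**5 + 20n**4 − 4n**3 − 132n**2 + 408n − 288 = (2n + 6)(−2n**4 + 16n**3 − 42n**2 + 44n − 16) + (−16n**3 + 32n**2 + 176n − 192)
  −2n**4 + 16n**3 − 42n**2 + 44n − 16 = ((1/8)n − 3/4)(−16n**3 + 32n**2 + 176n − 192) + (−40n**2 + 200n − 160)
  −16n**3 + 32n**2 + 176n − 192 = ((2/5)n + 6/5)(−40n**2 + 200n − 160) + (0)
Last nonzero remainder: −40n**2 + 200n − 160. Dividing through by −40 gives the monic gcd n**2 − 5n + 4.
Cancel n**2 − 5n + 4 from numerator and denominator to get the reduced form.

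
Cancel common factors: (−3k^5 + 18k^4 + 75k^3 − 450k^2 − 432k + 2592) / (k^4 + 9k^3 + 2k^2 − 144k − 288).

Euclidean algorithm in ℚ[k]:
  −3k^5 + 18k^4 + 75k^3 − 450k^2 − 432k + 2592 = (−3k + 45)(k^4 + 9k^3 + 2k^2 − 144k − 288) + (−324k^3 − 972k^2 + 5184k + 15552)
  k^4 + 9k^3 + 2k^2 − 144k − 288 = (−(1/324)k − 1/54)(−324k^3 − 972k^2 + 5184k + 15552) + (0)
Last nonzero remainder: −324k^3 − 972k^2 + 5184k + 15552. Dividing through by −324 gives the monic gcd k^3 + 3k^2 − 16k − 48.
Cancel k^3 + 3k^2 − 16k − 48 from numerator and denominator to get the reduced form.

(−3k^2 + 27k − 54)/(k + 6)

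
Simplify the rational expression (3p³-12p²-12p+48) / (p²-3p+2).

Apply the Euclidean algorithm:
  3p³-12p²-12p+48 = (3p-3)(p²-3p+2) + (-27p+54)
  p²-3p+2 = (-(1/27)p+1/27)(-27p+54) + (0)
Last nonzero remainder: -27p+54. Dividing through by -27 gives the monic gcd p-2.
Cancel p-2 from numerator and denominator to get the reduced form.

(3p²-6p-24)/(p-1)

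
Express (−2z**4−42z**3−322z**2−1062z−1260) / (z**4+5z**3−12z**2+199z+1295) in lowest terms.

(−2z**2−18z−36)/(z**2−7z+37)

Euclidean algorithm in ℚ[z]:
  −2z**4−42z**3−322z**2−1062z−1260 = (−2)(z**4+5z**3−12z**2+199z+1295) + (−32z**3−346z**2−664z+1330)
  z**4+5z**3−12z**2+199z+1295 = (−(1/32)z+93/512)(−32z**3−346z**2−664z+1330) + ((7705/256)z**2+(23115/64)z+269675/256)
  −32z**3−346z**2−664z+1330 = (−(8192/7705)z+9728/7705)((7705/256)z**2+(23115/64)z+269675/256) + (0)
Last nonzero remainder: (7705/256)z**2+(23115/64)z+269675/256. Dividing through by 7705/256 gives the monic gcd z**2+12z+35.
Cancel z**2+12z+35 from numerator and denominator to get the reduced form.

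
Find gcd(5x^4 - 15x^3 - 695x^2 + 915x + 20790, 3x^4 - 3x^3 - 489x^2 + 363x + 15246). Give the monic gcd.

x^3 - 12x^2 - 31x + 462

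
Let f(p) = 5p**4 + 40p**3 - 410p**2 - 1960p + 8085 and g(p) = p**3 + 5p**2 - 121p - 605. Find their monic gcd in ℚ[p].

p + 11

Repeated division with remainder:
  5p**4 + 40p**3 - 410p**2 - 1960p + 8085 = (5p + 15)(p**3 + 5p**2 - 121p - 605) + (120p**2 + 2880p + 17160)
  p**3 + 5p**2 - 121p - 605 = ((1/120)p - 19/120)(120p**2 + 2880p + 17160) + (192p + 2112)
  120p**2 + 2880p + 17160 = ((5/8)p + 65/8)(192p + 2112) + (0)
Last nonzero remainder: 192p + 2112. Dividing through by 192 gives the monic gcd p + 11.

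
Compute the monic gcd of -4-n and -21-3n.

1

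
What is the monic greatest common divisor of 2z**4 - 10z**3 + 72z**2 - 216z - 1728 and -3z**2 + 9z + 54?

z**2 - 3z - 18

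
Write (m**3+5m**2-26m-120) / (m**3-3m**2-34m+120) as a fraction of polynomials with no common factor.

(m+4)/(m-4)

Apply the Euclidean algorithm:
  m**3+5m**2-26m-120 = (m**3-3m**2-34m+120) + (8m**2+8m-240)
  m**3-3m**2-34m+120 = ((1/8)m-1/2)(8m**2+8m-240) + (0)
Last nonzero remainder: 8m**2+8m-240. Dividing through by 8 gives the monic gcd m**2+m-30.
Cancel m**2+m-30 from numerator and denominator to get the reduced form.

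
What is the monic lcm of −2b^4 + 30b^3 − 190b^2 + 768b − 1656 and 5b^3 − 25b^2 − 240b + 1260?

Euclidean algorithm in ℚ[b]:
  −2b^4 + 30b^3 − 190b^2 + 768b − 1656 = (−(2/5)b + 4)(5b^3 − 25b^2 − 240b + 1260) + (−186b^2 + 2232b − 6696)
  5b^3 − 25b^2 − 240b + 1260 = (−(5/186)b − 35/186)(−186b^2 + 2232b − 6696) + (0)
Last nonzero remainder: −186b^2 + 2232b − 6696. Dividing through by −186 gives the monic gcd b^2 − 12b + 36.
Then lcm(f, g) = f·g / gcd(f, g); expanding and making the result monic gives the answer.

b^5 − 8b^4 − 10b^3 + 281b^2 − 1860b + 5796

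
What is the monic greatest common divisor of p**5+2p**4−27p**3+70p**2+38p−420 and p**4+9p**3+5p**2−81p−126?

p**3+6p**2−13p−42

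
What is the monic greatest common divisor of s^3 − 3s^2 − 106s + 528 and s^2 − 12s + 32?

By polynomial division,
  s^3 − 3s^2 − 106s + 528 = (s + 9)(s^2 − 12s + 32) + (−30s + 240)
  s^2 − 12s + 32 = (−(1/30)s + 2/15)(−30s + 240) + (0)
Last nonzero remainder: −30s + 240. Dividing through by −30 gives the monic gcd s − 8.

s − 8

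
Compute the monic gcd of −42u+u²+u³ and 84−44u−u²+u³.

−42+u+u²

Repeated division with remainder:
  u³+u²−42u = (u³−u²−44u+84) + (2u²+2u−84)
  u³−u²−44u+84 = ((1/2)u−1)(2u²+2u−84) + (0)
Last nonzero remainder: 2u²+2u−84. Dividing through by 2 gives the monic gcd u²+u−42.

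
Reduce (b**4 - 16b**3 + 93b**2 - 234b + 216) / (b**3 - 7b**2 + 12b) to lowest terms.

(b**2 - 9b + 18)/(b)

Repeated division with remainder:
  b**4 - 16b**3 + 93b**2 - 234b + 216 = (b - 9)(b**3 - 7b**2 + 12b) + (18b**2 - 126b + 216)
  b**3 - 7b**2 + 12b = ((1/18)b)(18b**2 - 126b + 216) + (0)
Last nonzero remainder: 18b**2 - 126b + 216. Dividing through by 18 gives the monic gcd b**2 - 7b + 12.
Cancel b**2 - 7b + 12 from numerator and denominator to get the reduced form.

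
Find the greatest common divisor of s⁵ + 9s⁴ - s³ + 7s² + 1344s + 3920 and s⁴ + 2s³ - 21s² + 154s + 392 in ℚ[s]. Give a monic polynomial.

s³ - 21s + 196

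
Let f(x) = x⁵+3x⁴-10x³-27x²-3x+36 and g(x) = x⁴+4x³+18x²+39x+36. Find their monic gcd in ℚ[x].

By polynomial division,
  x⁵+3x⁴-10x³-27x²-3x+36 = (x-1)(x⁴+4x³+18x²+39x+36) + (-24x³-48x²+72)
  x⁴+4x³+18x²+39x+36 = (-(1/24)x-1/12)(-24x³-48x²+72) + (14x²+42x+42)
  -24x³-48x²+72 = (-(12/7)x+12/7)(14x²+42x+42) + (0)
Last nonzero remainder: 14x²+42x+42. Dividing through by 14 gives the monic gcd x²+3x+3.

x²+3x+3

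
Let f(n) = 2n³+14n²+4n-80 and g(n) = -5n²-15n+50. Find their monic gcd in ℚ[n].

n²+3n-10

Repeated division with remainder:
  2n³+14n²+4n-80 = (-(2/5)n-8/5)(-5n²-15n+50) + (0)
Last nonzero remainder: -5n²-15n+50. Dividing through by -5 gives the monic gcd n²+3n-10.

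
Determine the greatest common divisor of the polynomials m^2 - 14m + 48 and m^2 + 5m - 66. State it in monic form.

m - 6

Apply the Euclidean algorithm:
  m^2 - 14m + 48 = (m^2 + 5m - 66) + (-19m + 114)
  m^2 + 5m - 66 = (-(1/19)m - 11/19)(-19m + 114) + (0)
Last nonzero remainder: -19m + 114. Dividing through by -19 gives the monic gcd m - 6.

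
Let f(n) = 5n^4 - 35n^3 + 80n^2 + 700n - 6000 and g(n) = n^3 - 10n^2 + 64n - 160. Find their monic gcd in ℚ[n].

n^2 - 6n + 40

Repeated division with remainder:
  5n^4 - 35n^3 + 80n^2 + 700n - 6000 = (5n + 15)(n^3 - 10n^2 + 64n - 160) + (-90n^2 + 540n - 3600)
  n^3 - 10n^2 + 64n - 160 = (-(1/90)n + 2/45)(-90n^2 + 540n - 3600) + (0)
Last nonzero remainder: -90n^2 + 540n - 3600. Dividing through by -90 gives the monic gcd n^2 - 6n + 40.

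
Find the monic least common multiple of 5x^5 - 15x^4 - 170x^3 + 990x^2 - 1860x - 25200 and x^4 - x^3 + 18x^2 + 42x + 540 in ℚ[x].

x^7 + 2x^6 - 31x^5 - 26x^4 + 6x^3 - 3336x^2 - 31896x - 90720

By polynomial division,
  5x^5 - 15x^4 - 170x^3 + 990x^2 - 1860x - 25200 = (5x - 10)(x^4 - x^3 + 18x^2 + 42x + 540) + (-270x^3 + 960x^2 - 4140x - 19800)
  x^4 - x^3 + 18x^2 + 42x + 540 = (-(1/270)x - 23/2430)(-270x^3 + 960x^2 - 4140x - 19800) + ((952/81)x^2 - (1904/27)x + 9520/27)
  -270x^3 + 960x^2 - 4140x - 19800 = (-(10935/476)x - 13365/238)((952/81)x^2 - (1904/27)x + 9520/27) + (0)
Last nonzero remainder: (952/81)x^2 - (1904/27)x + 9520/27. Dividing through by 952/81 gives the monic gcd x^2 - 6x + 30.
Then lcm(f, g) = f·g / gcd(f, g); expanding and making the result monic gives the answer.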